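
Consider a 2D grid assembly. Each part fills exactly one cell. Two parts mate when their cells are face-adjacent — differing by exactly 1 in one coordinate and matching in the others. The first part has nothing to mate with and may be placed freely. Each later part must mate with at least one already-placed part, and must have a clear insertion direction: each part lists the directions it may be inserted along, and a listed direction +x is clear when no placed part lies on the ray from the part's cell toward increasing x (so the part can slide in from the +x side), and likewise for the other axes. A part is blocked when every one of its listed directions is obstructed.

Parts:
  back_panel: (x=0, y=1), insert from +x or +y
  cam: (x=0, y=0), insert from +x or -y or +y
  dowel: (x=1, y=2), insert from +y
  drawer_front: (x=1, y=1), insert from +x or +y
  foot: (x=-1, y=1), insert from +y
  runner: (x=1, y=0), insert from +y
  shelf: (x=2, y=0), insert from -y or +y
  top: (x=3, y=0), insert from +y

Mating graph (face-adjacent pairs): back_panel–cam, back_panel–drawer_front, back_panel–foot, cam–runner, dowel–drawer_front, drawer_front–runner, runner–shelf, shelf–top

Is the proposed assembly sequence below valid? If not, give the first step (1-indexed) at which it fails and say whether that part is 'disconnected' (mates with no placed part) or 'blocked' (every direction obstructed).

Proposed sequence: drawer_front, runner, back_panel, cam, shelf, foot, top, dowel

1. drawer_front@(1, 1) [+x clear] — {drawer_front}
2. runner@(1, 0) — +y all obstructed ⇒ blocked

Invalid at step 2 (blocked)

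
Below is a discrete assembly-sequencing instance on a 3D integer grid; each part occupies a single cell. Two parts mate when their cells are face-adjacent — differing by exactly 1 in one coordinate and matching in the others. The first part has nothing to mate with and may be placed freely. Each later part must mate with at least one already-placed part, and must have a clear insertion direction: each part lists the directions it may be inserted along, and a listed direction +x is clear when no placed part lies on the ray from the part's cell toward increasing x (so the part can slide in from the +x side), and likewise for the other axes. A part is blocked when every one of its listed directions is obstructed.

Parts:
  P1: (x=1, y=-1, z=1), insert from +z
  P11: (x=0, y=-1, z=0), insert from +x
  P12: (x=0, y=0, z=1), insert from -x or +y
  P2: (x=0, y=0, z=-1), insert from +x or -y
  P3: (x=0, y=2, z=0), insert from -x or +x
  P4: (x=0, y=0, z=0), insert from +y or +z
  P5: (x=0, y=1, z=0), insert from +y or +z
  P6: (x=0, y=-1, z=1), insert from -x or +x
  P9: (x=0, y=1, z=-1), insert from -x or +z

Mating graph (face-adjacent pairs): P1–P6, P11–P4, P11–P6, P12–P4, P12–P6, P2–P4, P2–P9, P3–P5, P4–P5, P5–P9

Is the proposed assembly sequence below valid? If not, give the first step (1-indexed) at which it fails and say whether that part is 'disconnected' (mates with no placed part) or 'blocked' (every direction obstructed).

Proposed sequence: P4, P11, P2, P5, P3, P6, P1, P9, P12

1. P4@(0, 0, 0) [+y clear] — {P4}
2. P11@(0, -1, 0) [+x clear] — {P11, P4}
3. P2@(0, 0, -1) [+x clear] — {P11, P2, P4}
4. P5@(0, 1, 0) [+y clear] — {P11, P2, P4, P5}
5. P3@(0, 2, 0) [-x clear] — {P11, P2, P3, P4, P5}
6. P6@(0, -1, 1) [-x clear] — {P11, P2, P3, P4, P5, P6}
7. P1@(1, -1, 1) [+z clear] — {P1, P11, P2, P3, P4, P5, P6}
8. P9@(0, 1, -1) [-x clear] — {P1, P11, P2, P3, P4, P5, P6, P9}
9. P12@(0, 0, 1) [-x clear] — {P1, P11, P12, P2, P3, P4, P5, P6, P9}

Valid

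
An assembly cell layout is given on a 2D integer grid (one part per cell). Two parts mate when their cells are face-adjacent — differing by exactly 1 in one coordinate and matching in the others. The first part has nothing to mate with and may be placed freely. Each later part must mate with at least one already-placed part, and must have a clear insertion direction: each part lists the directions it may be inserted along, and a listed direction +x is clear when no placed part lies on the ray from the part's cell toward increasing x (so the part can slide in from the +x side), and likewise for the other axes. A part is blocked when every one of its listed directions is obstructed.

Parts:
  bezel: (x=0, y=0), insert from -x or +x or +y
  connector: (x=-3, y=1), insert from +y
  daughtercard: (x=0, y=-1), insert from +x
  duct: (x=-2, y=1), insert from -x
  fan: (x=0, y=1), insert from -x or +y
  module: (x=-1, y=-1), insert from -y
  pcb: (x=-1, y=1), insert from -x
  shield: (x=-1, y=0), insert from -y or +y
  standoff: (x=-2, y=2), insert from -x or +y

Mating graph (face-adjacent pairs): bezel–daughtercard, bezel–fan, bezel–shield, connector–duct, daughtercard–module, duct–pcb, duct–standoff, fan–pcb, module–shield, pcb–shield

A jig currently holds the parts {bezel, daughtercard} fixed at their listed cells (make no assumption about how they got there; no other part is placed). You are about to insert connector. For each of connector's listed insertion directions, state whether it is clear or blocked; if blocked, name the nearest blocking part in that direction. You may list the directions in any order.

+y: ray from connector(-3, 1) has no placed part ⇒ clear

+y: clear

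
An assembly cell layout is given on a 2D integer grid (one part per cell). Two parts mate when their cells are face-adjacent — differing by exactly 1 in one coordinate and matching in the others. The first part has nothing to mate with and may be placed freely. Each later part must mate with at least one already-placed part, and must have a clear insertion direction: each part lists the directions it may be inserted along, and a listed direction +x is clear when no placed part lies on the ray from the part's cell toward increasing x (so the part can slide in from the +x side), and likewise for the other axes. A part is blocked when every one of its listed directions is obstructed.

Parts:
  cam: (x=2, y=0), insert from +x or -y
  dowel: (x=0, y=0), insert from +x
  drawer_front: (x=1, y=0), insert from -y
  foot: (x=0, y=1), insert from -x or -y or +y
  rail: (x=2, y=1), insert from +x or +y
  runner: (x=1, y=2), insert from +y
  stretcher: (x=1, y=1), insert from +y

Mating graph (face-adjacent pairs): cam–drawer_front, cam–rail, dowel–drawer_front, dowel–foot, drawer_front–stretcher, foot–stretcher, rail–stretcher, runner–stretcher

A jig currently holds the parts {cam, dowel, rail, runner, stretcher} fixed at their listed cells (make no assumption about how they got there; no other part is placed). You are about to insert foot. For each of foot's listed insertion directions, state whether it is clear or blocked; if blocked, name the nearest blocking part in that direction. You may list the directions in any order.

+y: clear; -x: clear; -y: blocked by dowel

-x: ray from foot(0, 1) has no placed part ⇒ clear
-y: nearest on ray is dowel@(0, 0) ⇒ blocked
+y: ray from foot(0, 1) has no placed part ⇒ clear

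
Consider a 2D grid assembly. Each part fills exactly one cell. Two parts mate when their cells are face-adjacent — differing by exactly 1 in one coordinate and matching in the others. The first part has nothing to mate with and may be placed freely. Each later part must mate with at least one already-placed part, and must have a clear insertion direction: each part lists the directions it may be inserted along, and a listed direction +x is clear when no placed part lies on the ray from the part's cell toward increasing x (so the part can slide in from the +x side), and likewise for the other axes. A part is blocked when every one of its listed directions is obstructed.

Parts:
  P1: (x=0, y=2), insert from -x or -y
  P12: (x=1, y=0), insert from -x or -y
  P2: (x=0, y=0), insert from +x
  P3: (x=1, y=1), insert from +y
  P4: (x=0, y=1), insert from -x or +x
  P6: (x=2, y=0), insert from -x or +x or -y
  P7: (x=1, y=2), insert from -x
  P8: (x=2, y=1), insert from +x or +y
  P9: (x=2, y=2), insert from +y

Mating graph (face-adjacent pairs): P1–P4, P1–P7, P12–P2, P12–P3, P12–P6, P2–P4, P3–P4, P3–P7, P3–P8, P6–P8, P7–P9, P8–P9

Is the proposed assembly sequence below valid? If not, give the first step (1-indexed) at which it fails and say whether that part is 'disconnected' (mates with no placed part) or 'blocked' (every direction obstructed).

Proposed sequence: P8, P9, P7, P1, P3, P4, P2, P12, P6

Invalid at step 5 (blocked)

1. P8@(2, 1) [+x clear] — {P8}
2. P9@(2, 2) [+y clear] — {P8, P9}
3. P7@(1, 2) [-x clear] — {P7, P8, P9}
4. P1@(0, 2) [-x clear] — {P1, P7, P8, P9}
5. P3@(1, 1) — +y all obstructed ⇒ blocked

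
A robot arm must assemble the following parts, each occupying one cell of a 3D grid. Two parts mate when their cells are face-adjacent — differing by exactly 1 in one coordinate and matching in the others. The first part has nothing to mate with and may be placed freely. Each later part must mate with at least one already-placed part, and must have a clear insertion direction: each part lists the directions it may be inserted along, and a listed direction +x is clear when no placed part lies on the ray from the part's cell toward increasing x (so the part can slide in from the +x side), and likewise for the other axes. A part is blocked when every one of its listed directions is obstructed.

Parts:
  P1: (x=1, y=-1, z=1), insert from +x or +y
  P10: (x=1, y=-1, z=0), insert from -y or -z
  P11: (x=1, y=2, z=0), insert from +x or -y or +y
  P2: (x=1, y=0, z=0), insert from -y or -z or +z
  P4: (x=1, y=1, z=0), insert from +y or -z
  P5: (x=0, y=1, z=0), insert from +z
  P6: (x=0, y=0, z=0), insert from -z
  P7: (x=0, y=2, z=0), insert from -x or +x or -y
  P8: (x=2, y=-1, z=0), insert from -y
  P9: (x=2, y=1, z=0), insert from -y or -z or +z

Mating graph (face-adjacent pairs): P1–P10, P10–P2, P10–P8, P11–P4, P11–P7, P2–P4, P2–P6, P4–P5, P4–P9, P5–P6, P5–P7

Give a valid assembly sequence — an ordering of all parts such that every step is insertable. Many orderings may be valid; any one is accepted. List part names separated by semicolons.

P8; P10; P2; P1; P4; P11; P5; P7; P9; P6

1. P8@(2, -1, 0) [-y clear] — {P8}
2. P10@(1, -1, 0) [-y clear] — {P10, P8}
3. P2@(1, 0, 0) [-z clear] — {P10, P2, P8}
4. P1@(1, -1, 1) [+x clear] — {P1, P10, P2, P8}
5. P4@(1, 1, 0) [+y clear] — {P1, P10, P2, P4, P8}
6. P11@(1, 2, 0) [+x clear] — {P1, P10, P11, P2, P4, P8}
7. P5@(0, 1, 0) [+z clear] — {P1, P10, P11, P2, P4, P5, P8}
8. P7@(0, 2, 0) [-x clear] — {P1, P10, P11, P2, P4, P5, P7, P8}
9. P9@(2, 1, 0) [-z clear] — {P1, P10, P11, P2, P4, P5, P7, P8, P9}
10. P6@(0, 0, 0) [-z clear] — {P1, P10, P11, P2, P4, P5, P6, P7, P8, P9}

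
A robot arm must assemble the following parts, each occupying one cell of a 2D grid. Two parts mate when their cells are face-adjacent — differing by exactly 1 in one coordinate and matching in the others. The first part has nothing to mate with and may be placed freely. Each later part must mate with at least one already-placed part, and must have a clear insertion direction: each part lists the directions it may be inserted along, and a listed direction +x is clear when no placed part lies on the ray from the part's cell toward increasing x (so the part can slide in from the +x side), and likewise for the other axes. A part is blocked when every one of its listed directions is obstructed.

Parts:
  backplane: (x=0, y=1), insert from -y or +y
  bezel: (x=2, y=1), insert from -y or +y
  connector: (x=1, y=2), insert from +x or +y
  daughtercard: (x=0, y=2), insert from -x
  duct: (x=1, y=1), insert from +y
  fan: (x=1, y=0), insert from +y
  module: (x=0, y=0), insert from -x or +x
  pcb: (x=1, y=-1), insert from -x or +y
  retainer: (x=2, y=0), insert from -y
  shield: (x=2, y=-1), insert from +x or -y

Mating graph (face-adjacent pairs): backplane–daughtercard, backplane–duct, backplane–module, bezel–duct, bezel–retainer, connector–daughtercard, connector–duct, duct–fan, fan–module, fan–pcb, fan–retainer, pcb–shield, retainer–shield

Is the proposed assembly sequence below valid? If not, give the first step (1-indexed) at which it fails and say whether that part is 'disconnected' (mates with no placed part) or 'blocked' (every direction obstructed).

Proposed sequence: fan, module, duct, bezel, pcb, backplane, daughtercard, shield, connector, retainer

Invalid at step 10 (blocked)

1. fan@(1, 0) [+y clear] — {fan}
2. module@(0, 0) [-x clear] — {fan, module}
3. duct@(1, 1) [+y clear] — {duct, fan, module}
4. bezel@(2, 1) [-y clear] — {bezel, duct, fan, module}
5. pcb@(1, -1) [-x clear] — {bezel, duct, fan, module, pcb}
6. backplane@(0, 1) [+y clear] — {backplane, bezel, duct, fan, module, pcb}
7. daughtercard@(0, 2) [-x clear] — {backplane, bezel, daughtercard, duct, fan, module, pcb}
8. shield@(2, -1) [+x clear] — {backplane, bezel, daughtercard, duct, fan, module, pcb, shield}
9. connector@(1, 2) [+x clear] — {backplane, bezel, connector, daughtercard, duct, fan, module, pcb, shield}
10. retainer@(2, 0) — -y all obstructed ⇒ blocked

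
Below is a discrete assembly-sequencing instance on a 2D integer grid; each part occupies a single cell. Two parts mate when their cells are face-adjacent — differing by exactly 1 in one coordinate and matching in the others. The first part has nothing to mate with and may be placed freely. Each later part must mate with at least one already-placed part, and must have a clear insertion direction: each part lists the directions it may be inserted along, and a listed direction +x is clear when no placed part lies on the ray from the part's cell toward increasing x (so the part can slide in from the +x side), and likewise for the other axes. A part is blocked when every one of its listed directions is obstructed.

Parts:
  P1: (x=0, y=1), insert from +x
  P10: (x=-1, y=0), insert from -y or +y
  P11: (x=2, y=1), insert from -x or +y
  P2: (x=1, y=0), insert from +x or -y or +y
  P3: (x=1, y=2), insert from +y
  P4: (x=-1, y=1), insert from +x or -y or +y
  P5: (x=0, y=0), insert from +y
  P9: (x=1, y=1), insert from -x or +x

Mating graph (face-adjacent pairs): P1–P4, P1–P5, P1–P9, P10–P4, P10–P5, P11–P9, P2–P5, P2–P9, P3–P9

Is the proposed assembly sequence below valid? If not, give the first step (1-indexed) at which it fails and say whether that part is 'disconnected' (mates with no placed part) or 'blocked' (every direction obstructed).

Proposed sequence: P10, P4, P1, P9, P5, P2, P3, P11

1. P10@(-1, 0) [-y clear] — {P10}
2. P4@(-1, 1) [+x clear] — {P10, P4}
3. P1@(0, 1) [+x clear] — {P1, P10, P4}
4. P9@(1, 1) [+x clear] — {P1, P10, P4, P9}
5. P5@(0, 0) — +y all obstructed ⇒ blocked

Invalid at step 5 (blocked)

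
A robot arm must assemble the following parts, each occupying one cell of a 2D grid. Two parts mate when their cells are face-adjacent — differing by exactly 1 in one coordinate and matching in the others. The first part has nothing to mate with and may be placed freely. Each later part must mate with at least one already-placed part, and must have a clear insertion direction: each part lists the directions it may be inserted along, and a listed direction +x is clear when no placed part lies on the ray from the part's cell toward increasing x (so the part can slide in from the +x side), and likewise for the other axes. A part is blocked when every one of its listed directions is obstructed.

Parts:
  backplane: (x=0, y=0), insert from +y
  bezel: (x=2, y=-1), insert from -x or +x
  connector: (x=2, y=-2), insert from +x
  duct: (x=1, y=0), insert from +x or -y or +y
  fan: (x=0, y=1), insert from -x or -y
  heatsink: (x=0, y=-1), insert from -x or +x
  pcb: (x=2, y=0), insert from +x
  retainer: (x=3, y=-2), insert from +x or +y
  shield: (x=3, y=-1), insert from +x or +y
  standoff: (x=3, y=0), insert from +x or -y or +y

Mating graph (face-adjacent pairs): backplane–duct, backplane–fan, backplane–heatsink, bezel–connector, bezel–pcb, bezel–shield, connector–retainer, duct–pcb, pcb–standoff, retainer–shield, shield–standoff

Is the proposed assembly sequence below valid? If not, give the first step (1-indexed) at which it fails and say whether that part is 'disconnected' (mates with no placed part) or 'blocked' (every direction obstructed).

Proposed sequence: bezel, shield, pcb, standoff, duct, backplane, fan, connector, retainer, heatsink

1. bezel@(2, -1) [-x clear] — {bezel}
2. shield@(3, -1) [+x clear] — {bezel, shield}
3. pcb@(2, 0) [+x clear] — {bezel, pcb, shield}
4. standoff@(3, 0) [+x clear] — {bezel, pcb, shield, standoff}
5. duct@(1, 0) [-y clear] — {bezel, duct, pcb, shield, standoff}
6. backplane@(0, 0) [+y clear] — {backplane, bezel, duct, pcb, shield, standoff}
7. fan@(0, 1) [-x clear] — {backplane, bezel, duct, fan, pcb, shield, standoff}
8. connector@(2, -2) [+x clear] — {backplane, bezel, connector, duct, fan, pcb, shield, standoff}
9. retainer@(3, -2) [+x clear] — {backplane, bezel, connector, duct, fan, pcb, retainer, shield, standoff}
10. heatsink@(0, -1) [-x clear] — {backplane, bezel, connector, duct, fan, heatsink, pcb, retainer, shield, standoff}

Valid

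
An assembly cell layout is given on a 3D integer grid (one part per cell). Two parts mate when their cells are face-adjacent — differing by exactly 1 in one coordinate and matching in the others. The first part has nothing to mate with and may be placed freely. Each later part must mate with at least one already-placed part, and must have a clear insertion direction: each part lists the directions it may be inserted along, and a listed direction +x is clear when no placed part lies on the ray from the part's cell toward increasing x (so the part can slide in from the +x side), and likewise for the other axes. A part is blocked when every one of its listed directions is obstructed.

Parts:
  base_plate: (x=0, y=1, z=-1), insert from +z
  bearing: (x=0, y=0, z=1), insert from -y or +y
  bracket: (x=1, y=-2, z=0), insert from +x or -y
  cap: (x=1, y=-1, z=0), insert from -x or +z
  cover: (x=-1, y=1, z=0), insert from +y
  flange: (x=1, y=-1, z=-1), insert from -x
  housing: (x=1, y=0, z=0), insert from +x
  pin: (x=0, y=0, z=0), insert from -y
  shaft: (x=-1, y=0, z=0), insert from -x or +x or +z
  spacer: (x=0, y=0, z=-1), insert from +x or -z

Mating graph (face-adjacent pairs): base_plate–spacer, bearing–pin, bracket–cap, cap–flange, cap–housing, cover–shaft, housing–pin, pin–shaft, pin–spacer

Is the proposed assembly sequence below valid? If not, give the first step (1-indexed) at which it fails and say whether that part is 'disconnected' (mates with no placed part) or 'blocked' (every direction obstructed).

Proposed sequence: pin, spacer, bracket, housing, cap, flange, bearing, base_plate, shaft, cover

1. pin@(0, 0, 0) [-y clear] — {pin}
2. spacer@(0, 0, -1) [+x clear] — {pin, spacer}
3. bracket@(1, -2, 0) — no placed neighbour ⇒ disconnected

Invalid at step 3 (disconnected)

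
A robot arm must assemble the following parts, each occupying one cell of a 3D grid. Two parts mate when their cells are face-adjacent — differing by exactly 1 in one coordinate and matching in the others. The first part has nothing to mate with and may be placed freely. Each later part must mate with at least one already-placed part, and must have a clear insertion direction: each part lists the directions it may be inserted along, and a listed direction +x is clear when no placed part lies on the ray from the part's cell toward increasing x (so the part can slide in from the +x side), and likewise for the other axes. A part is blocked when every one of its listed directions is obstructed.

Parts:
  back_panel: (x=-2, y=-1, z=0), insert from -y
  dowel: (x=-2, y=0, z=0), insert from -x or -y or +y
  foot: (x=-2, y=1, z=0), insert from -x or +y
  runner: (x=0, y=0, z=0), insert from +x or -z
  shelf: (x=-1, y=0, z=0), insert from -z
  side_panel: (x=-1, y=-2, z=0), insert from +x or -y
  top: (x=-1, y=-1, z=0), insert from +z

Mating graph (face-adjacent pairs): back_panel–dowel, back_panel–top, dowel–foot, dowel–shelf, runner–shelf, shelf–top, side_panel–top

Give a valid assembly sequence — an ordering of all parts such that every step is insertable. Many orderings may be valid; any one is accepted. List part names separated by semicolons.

1. top@(-1, -1, 0) [+z clear] — {top}
2. back_panel@(-2, -1, 0) [-y clear] — {back_panel, top}
3. shelf@(-1, 0, 0) [-z clear] — {back_panel, shelf, top}
4. runner@(0, 0, 0) [+x clear] — {back_panel, runner, shelf, top}
5. dowel@(-2, 0, 0) [-x clear] — {back_panel, dowel, runner, shelf, top}
6. side_panel@(-1, -2, 0) [+x clear] — {back_panel, dowel, runner, shelf, side_panel, top}
7. foot@(-2, 1, 0) [-x clear] — {back_panel, dowel, foot, runner, shelf, side_panel, top}

top; back_panel; shelf; runner; dowel; side_panel; foot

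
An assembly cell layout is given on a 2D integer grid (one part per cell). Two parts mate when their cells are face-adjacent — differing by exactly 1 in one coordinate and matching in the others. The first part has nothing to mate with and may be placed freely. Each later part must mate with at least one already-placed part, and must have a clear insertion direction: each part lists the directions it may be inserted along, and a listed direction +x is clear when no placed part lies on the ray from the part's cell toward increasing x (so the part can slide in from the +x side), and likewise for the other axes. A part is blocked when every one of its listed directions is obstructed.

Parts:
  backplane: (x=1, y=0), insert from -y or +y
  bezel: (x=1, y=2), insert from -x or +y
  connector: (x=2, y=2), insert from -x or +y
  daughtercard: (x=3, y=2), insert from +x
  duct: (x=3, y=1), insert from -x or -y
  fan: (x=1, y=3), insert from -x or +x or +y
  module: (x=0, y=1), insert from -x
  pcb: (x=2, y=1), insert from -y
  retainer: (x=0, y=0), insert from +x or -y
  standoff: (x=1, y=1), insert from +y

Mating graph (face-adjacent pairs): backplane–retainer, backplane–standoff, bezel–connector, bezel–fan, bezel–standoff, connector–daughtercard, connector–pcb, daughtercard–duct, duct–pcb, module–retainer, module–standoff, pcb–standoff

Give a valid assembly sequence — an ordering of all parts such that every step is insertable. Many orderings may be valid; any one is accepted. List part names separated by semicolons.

retainer; module; standoff; bezel; connector; fan; daughtercard; duct; backplane; pcb

1. retainer@(0, 0) [+x clear] — {retainer}
2. module@(0, 1) [-x clear] — {module, retainer}
3. standoff@(1, 1) [+y clear] — {module, retainer, standoff}
4. bezel@(1, 2) [-x clear] — {bezel, module, retainer, standoff}
5. connector@(2, 2) [+y clear] — {bezel, connector, module, retainer, standoff}
6. fan@(1, 3) [-x clear] — {bezel, connector, fan, module, retainer, standoff}
7. daughtercard@(3, 2) [+x clear] — {bezel, connector, daughtercard, fan, module, retainer, standoff}
8. duct@(3, 1) [-y clear] — {bezel, connector, daughtercard, duct, fan, module, retainer, standoff}
9. backplane@(1, 0) [-y clear] — {backplane, bezel, connector, daughtercard, duct, fan, module, retainer, standoff}
10. pcb@(2, 1) [-y clear] — {backplane, bezel, connector, daughtercard, duct, fan, module, pcb, retainer, standoff}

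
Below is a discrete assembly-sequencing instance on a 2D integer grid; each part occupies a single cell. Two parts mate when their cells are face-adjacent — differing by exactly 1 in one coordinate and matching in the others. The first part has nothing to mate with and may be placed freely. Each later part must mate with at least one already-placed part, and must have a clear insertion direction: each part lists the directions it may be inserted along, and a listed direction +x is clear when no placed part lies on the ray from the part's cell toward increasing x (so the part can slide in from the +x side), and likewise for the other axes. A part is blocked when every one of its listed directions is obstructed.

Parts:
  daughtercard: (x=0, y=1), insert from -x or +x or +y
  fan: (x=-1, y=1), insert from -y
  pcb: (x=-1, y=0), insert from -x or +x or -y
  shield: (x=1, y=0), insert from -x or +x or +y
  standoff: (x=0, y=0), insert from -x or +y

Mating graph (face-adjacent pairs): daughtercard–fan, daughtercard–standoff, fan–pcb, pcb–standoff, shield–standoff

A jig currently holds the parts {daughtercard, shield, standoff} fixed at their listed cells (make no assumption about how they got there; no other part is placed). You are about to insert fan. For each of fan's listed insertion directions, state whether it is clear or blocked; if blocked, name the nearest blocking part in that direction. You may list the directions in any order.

-y: clear

-y: ray from fan(-1, 1) has no placed part ⇒ clear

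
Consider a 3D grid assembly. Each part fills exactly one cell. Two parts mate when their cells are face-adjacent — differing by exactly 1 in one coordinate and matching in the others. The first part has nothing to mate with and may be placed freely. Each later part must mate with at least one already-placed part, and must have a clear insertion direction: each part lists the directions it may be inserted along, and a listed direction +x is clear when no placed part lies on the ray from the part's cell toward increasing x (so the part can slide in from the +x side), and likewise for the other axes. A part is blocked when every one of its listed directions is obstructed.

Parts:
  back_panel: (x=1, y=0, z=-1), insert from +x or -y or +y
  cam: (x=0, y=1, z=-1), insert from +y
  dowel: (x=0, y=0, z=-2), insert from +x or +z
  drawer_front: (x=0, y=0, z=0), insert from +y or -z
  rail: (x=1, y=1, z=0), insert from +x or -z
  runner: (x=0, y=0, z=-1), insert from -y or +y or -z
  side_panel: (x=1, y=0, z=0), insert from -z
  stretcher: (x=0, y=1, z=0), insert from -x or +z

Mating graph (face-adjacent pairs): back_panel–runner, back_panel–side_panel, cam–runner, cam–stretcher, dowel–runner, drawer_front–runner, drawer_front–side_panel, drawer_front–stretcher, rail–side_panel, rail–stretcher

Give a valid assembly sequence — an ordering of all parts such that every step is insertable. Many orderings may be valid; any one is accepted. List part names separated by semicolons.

dowel; runner; cam; drawer_front; stretcher; rail; side_panel; back_panel

1. dowel@(0, 0, -2) [+x clear] — {dowel}
2. runner@(0, 0, -1) [-y clear] — {dowel, runner}
3. cam@(0, 1, -1) [+y clear] — {cam, dowel, runner}
4. drawer_front@(0, 0, 0) [+y clear] — {cam, dowel, drawer_front, runner}
5. stretcher@(0, 1, 0) [-x clear] — {cam, dowel, drawer_front, runner, stretcher}
6. rail@(1, 1, 0) [+x clear] — {cam, dowel, drawer_front, rail, runner, stretcher}
7. side_panel@(1, 0, 0) [-z clear] — {cam, dowel, drawer_front, rail, runner, side_panel, stretcher}
8. back_panel@(1, 0, -1) [+x clear] — {back_panel, cam, dowel, drawer_front, rail, runner, side_panel, stretcher}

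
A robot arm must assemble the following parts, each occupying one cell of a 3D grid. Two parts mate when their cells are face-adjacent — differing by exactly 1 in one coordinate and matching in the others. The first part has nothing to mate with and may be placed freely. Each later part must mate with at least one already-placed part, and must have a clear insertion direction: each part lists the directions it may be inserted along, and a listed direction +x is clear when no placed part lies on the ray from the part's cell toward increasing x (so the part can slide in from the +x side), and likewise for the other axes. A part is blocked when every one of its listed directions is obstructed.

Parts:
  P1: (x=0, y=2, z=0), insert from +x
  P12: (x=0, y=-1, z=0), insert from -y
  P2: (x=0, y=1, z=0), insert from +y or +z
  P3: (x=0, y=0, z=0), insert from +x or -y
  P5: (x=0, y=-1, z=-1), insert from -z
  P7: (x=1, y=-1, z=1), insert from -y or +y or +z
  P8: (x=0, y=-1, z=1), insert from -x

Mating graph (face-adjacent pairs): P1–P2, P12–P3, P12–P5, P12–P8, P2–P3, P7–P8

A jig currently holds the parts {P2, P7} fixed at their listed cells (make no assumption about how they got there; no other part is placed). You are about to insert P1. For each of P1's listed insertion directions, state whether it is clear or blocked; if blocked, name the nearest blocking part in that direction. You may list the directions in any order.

+x: clear

+x: ray from P1(0, 2, 0) has no placed part ⇒ clear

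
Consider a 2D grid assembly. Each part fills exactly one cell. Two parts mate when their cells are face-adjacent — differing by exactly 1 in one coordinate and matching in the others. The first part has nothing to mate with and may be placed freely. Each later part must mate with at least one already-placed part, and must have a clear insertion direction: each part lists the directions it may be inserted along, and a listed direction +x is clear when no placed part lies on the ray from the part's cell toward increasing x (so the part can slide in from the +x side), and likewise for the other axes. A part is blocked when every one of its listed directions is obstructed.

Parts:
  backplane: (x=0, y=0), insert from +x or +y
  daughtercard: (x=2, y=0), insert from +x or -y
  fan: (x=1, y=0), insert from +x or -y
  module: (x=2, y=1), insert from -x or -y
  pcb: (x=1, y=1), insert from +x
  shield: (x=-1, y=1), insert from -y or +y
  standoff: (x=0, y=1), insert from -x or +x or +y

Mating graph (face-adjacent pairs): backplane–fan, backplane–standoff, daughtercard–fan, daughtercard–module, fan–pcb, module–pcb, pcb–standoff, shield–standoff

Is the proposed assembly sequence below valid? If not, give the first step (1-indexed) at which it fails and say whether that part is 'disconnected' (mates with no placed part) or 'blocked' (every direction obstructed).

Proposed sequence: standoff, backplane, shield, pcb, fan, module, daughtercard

Valid

1. standoff@(0, 1) [-x clear] — {standoff}
2. backplane@(0, 0) [+x clear] — {backplane, standoff}
3. shield@(-1, 1) [-y clear] — {backplane, shield, standoff}
4. pcb@(1, 1) [+x clear] — {backplane, pcb, shield, standoff}
5. fan@(1, 0) [+x clear] — {backplane, fan, pcb, shield, standoff}
6. module@(2, 1) [-y clear] — {backplane, fan, module, pcb, shield, standoff}
7. daughtercard@(2, 0) [+x clear] — {backplane, daughtercard, fan, module, pcb, shield, standoff}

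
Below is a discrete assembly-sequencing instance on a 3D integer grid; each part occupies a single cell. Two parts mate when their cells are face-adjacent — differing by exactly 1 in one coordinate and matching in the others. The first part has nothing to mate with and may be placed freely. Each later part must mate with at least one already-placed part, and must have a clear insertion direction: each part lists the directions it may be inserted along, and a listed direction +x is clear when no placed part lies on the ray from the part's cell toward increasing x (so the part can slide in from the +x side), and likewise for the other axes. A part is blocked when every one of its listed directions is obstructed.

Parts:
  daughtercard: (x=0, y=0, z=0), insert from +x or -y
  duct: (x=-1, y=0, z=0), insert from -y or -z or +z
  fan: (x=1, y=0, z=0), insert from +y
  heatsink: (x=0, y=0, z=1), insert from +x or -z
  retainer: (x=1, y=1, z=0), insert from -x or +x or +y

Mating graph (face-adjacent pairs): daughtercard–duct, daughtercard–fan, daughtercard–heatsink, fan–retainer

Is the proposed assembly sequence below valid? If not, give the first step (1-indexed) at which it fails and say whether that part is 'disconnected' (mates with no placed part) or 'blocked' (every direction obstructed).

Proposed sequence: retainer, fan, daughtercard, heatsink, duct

Invalid at step 2 (blocked)

1. retainer@(1, 1, 0) [-x clear] — {retainer}
2. fan@(1, 0, 0) — +y all obstructed ⇒ blocked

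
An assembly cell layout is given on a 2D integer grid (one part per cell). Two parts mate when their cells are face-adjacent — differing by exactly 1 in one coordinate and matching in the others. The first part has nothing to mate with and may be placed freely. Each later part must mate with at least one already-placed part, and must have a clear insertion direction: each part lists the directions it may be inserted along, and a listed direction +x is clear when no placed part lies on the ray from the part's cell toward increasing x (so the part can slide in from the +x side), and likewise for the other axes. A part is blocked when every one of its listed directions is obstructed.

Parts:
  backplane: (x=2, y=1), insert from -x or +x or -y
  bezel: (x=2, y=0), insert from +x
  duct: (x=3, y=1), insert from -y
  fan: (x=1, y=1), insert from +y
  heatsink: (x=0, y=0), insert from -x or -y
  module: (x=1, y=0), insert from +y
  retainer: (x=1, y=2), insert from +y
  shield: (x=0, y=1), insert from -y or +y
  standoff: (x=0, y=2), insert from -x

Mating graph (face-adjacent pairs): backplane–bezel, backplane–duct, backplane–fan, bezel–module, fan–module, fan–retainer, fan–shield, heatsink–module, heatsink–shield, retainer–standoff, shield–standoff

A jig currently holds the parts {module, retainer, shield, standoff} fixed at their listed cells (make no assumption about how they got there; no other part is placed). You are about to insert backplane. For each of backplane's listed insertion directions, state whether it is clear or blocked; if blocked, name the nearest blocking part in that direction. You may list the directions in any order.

+x: clear; -x: blocked by shield; -y: clear

-x: nearest on ray is shield@(0, 1) ⇒ blocked
+x: ray from backplane(2, 1) has no placed part ⇒ clear
-y: ray from backplane(2, 1) has no placed part ⇒ clear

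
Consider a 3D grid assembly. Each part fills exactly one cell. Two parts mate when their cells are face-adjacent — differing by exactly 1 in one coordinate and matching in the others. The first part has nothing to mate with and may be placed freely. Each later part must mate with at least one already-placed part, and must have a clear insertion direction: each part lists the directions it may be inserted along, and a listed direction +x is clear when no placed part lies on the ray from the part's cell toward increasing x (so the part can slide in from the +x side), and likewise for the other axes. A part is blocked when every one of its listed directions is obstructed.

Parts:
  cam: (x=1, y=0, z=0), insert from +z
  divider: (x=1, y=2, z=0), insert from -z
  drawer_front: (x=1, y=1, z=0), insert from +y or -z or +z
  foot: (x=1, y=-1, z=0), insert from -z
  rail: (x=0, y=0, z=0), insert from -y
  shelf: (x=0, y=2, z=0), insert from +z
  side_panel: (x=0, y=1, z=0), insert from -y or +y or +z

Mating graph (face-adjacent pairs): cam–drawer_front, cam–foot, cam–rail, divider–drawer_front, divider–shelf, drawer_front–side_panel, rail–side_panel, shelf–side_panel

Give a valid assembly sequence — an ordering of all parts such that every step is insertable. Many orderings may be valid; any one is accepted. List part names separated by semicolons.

rail; side_panel; drawer_front; divider; cam; foot; shelf

1. rail@(0, 0, 0) [-y clear] — {rail}
2. side_panel@(0, 1, 0) [+y clear] — {rail, side_panel}
3. drawer_front@(1, 1, 0) [+y clear] — {drawer_front, rail, side_panel}
4. divider@(1, 2, 0) [-z clear] — {divider, drawer_front, rail, side_panel}
5. cam@(1, 0, 0) [+z clear] — {cam, divider, drawer_front, rail, side_panel}
6. foot@(1, -1, 0) [-z clear] — {cam, divider, drawer_front, foot, rail, side_panel}
7. shelf@(0, 2, 0) [+z clear] — {cam, divider, drawer_front, foot, rail, shelf, side_panel}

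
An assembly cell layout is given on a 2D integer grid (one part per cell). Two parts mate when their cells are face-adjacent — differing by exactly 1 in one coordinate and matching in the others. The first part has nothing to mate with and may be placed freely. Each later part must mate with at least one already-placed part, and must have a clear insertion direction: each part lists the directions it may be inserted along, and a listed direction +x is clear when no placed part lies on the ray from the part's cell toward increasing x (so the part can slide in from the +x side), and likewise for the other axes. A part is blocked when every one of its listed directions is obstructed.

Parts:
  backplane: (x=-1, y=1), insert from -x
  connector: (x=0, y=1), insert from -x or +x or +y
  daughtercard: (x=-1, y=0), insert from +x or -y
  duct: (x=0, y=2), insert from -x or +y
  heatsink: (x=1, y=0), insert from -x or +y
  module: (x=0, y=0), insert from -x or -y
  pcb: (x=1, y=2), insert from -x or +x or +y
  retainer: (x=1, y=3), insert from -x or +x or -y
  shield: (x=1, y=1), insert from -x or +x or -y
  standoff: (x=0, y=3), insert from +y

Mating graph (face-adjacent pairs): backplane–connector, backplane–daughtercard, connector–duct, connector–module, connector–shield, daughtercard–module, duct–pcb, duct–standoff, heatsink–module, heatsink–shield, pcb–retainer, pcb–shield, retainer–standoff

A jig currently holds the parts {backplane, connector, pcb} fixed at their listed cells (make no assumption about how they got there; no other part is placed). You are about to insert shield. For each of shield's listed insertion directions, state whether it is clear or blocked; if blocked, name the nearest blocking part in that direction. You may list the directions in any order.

+x: clear; -x: blocked by connector; -y: clear

-x: nearest on ray is connector@(0, 1) ⇒ blocked
+x: ray from shield(1, 1) has no placed part ⇒ clear
-y: ray from shield(1, 1) has no placed part ⇒ clear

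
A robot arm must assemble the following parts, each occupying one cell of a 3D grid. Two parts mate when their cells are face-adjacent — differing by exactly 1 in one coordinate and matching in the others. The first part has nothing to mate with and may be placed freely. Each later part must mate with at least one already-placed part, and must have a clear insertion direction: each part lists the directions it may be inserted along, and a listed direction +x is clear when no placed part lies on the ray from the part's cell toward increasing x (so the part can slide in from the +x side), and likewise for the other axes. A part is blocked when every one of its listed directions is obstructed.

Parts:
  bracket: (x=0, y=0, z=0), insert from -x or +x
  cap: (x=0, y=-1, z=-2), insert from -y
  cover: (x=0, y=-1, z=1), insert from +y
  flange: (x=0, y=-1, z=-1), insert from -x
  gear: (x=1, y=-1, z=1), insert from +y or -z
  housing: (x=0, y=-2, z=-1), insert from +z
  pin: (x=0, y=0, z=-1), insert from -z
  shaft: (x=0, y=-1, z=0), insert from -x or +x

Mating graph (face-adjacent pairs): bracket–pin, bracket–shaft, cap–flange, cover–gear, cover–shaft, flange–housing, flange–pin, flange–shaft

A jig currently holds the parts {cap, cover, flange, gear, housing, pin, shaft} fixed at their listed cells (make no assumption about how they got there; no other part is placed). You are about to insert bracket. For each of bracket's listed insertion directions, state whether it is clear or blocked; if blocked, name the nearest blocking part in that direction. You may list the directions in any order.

-x: ray from bracket(0, 0, 0) has no placed part ⇒ clear
+x: ray from bracket(0, 0, 0) has no placed part ⇒ clear

+x: clear; -x: clear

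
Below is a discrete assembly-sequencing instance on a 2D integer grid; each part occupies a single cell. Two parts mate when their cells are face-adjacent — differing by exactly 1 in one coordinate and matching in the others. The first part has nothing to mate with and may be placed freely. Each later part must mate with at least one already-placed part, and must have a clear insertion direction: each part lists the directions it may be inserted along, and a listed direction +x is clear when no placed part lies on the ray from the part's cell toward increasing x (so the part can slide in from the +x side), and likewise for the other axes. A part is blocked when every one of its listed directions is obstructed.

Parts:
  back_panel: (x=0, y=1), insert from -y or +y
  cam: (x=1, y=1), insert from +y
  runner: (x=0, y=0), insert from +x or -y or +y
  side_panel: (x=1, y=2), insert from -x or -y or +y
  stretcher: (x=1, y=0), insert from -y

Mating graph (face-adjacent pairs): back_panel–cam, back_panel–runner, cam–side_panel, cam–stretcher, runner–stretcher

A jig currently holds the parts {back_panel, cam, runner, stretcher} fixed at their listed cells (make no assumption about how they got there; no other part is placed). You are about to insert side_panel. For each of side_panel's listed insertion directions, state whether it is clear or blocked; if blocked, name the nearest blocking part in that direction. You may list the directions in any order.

+y: clear; -x: clear; -y: blocked by cam

-x: ray from side_panel(1, 2) has no placed part ⇒ clear
-y: nearest on ray is cam@(1, 1) ⇒ blocked
+y: ray from side_panel(1, 2) has no placed part ⇒ clear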